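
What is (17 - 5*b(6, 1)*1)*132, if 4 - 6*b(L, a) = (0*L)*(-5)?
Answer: 1804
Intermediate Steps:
b(L, a) = ⅔ (b(L, a) = ⅔ - 0*L*(-5)/6 = ⅔ - 0*(-5) = ⅔ - ⅙*0 = ⅔ + 0 = ⅔)
(17 - 5*b(6, 1)*1)*132 = (17 - 5*⅔*1)*132 = (17 - 10/3*1)*132 = (17 - 10/3)*132 = (41/3)*132 = 1804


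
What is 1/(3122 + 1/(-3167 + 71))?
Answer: 3096/9665711 ≈ 0.00032031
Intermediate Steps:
1/(3122 + 1/(-3167 + 71)) = 1/(3122 + 1/(-3096)) = 1/(3122 - 1/3096) = 1/(9665711/3096) = 3096/9665711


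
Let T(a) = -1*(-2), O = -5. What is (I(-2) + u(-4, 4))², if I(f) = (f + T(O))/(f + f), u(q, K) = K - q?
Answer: 64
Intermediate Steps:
T(a) = 2
I(f) = (2 + f)/(2*f) (I(f) = (f + 2)/(f + f) = (2 + f)/((2*f)) = (2 + f)*(1/(2*f)) = (2 + f)/(2*f))
(I(-2) + u(-4, 4))² = ((½)*(2 - 2)/(-2) + (4 - 1*(-4)))² = ((½)*(-½)*0 + (4 + 4))² = (0 + 8)² = 8² = 64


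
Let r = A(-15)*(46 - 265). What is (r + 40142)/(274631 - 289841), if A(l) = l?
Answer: -43427/15210 ≈ -2.8552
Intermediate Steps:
r = 3285 (r = -15*(46 - 265) = -15*(-219) = 3285)
(r + 40142)/(274631 - 289841) = (3285 + 40142)/(274631 - 289841) = 43427/(-15210) = 43427*(-1/15210) = -43427/15210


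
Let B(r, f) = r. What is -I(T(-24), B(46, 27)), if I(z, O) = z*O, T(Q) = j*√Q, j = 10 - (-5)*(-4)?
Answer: 920*I*√6 ≈ 2253.5*I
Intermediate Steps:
j = -10 (j = 10 - 1*20 = 10 - 20 = -10)
T(Q) = -10*√Q
I(z, O) = O*z
-I(T(-24), B(46, 27)) = -46*(-20*I*√6) = -(-920)*I*√6 = 920*I*√6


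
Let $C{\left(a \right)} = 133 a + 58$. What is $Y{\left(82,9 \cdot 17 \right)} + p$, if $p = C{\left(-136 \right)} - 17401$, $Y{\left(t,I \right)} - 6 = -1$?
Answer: $-35426$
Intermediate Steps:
$Y{\left(t,I \right)} = 5$ ($Y{\left(t,I \right)} = 6 - 1 = 5$)
$C{\left(a \right)} = 58 + 133 a$
$p = -35431$ ($p = \left(58 + 133 \left(-136\right)\right) - 17401 = \left(58 - 18088\right) - 17401 = -18030 - 17401 = -35431$)
$Y{\left(82,9 \cdot 17 \right)} + p = 5 - 35431 = -35426$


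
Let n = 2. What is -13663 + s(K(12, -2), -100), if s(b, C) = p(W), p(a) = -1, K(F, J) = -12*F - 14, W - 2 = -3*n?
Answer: -13664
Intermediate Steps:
W = -4 (W = 2 - 3*2 = 2 - 6 = -4)
K(F, J) = -14 - 12*F
s(b, C) = -1
-13663 + s(K(12, -2), -100) = -13663 - 1 = -13664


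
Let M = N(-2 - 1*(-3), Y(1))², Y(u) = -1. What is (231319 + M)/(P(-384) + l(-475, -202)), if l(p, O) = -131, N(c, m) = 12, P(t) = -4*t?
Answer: 231463/1405 ≈ 164.74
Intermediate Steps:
M = 144 (M = 12² = 144)
(231319 + M)/(P(-384) + l(-475, -202)) = (231319 + 144)/(-4*(-384) - 131) = 231463/(1536 - 131) = 231463/1405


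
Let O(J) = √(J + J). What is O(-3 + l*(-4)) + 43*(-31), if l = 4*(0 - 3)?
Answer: -1333 + 3*√10 ≈ -1323.5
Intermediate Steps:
l = -12 (l = 4*(-3) = -12)
O(J) = √2*√J (O(J) = √(2*J) = √2*√J)
O(-3 + l*(-4)) + 43*(-31) = √2*√(-3 - 12*(-4)) + 43*(-31) = √2*√(-3 + 48) - 1333 = √2*√45 - 1333 = √2*(3*√5) - 1333 = 3*√10 - 1333 = -1333 + 3*√10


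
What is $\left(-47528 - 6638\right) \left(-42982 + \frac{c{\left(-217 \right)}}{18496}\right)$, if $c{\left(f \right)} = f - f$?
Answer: $2328163012$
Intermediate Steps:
$c{\left(f \right)} = 0$
$\left(-47528 - 6638\right) \left(-42982 + \frac{c{\left(-217 \right)}}{18496}\right) = \left(-47528 - 6638\right) \left(-42982 + \frac{0}{18496}\right) = - 54166 \left(-42982 + 0 \cdot \frac{1}{18496}\right) = - 54166 \left(-42982 + 0\right) = \left(-54166\right) \left(-42982\right) = 2328163012$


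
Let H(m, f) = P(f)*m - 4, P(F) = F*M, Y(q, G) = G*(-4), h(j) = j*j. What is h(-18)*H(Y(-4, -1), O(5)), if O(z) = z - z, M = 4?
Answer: -1296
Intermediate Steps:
h(j) = j²
Y(q, G) = -4*G
P(F) = 4*F (P(F) = F*4 = 4*F)
O(z) = 0
H(m, f) = -4 + 4*f*m (H(m, f) = (4*f)*m - 4 = 4*f*m - 4 = -4 + 4*f*m)
h(-18)*H(Y(-4, -1), O(5)) = (-18)²*(-4 + 4*0*(-4*(-1))) = 324*(-4 + 4*0*4) = 324*(-4 + 0) = 324*(-4) = -1296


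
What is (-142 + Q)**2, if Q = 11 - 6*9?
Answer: 34225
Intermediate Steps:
Q = -43 (Q = 11 - 54 = -43)
(-142 + Q)**2 = (-142 - 43)**2 = (-185)**2 = 34225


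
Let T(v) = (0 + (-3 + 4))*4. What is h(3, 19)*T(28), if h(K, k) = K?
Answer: 12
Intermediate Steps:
T(v) = 4 (T(v) = (0 + 1)*4 = 1*4 = 4)
h(3, 19)*T(28) = 3*4 = 12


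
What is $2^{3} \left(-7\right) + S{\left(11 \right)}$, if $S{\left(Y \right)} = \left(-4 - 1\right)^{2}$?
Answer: $-31$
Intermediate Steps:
$S{\left(Y \right)} = 25$ ($S{\left(Y \right)} = \left(-5\right)^{2} = 25$)
$2^{3} \left(-7\right) + S{\left(11 \right)} = 2^{3} \left(-7\right) + 25 = 8 \left(-7\right) + 25 = -56 + 25 = -31$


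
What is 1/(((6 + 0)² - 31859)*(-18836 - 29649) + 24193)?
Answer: 1/1542962348 ≈ 6.4810e-10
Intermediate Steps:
1/(((6 + 0)² - 31859)*(-18836 - 29649) + 24193) = 1/((6² - 31859)*(-48485) + 24193) = 1/((36 - 31859)*(-48485) + 24193) = 1/(-31823*(-48485) + 24193) = 1/(1542938155 + 24193) = 1/1542962348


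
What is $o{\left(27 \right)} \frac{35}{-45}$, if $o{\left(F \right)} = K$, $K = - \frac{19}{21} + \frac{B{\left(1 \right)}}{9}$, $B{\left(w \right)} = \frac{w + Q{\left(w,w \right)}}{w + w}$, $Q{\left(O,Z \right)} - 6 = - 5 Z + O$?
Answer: $\frac{31}{54} \approx 0.57407$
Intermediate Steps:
$Q{\left(O,Z \right)} = 6 + O - 5 Z$ ($Q{\left(O,Z \right)} = 6 + \left(- 5 Z + O\right) = 6 + \left(O - 5 Z\right) = 6 + O - 5 Z$)
$B{\left(w \right)} = \frac{6 - 3 w}{2 w}$ ($B{\left(w \right)} = \frac{w + \left(6 + w - 5 w\right)}{w + w} = \frac{w - \left(-6 + 4 w\right)}{2 w} = \left(6 - 3 w\right) \frac{1}{2 w} = \frac{6 - 3 w}{2 w}$)
$K = - \frac{31}{42}$ ($K = - \frac{19}{21} + \frac{- \frac{3}{2} + \frac{3}{1}}{9} = \left(-19\right) \frac{1}{21} + \left(- \frac{3}{2} + 3 \cdot 1\right) \frac{1}{9} = - \frac{19}{21} + \left(- \frac{3}{2} + 3\right) \frac{1}{9} = - \frac{19}{21} + \frac{3}{2} \cdot \frac{1}{9} = - \frac{19}{21} + \frac{1}{6} = - \frac{31}{42} \approx -0.7381$)
$o{\left(F \right)} = - \frac{31}{42}$
$o{\left(27 \right)} \frac{35}{-45} = - \frac{31 \frac{35}{-45}}{42} = - \frac{31 \cdot 35 \left(- \frac{1}{45}\right)}{42} = \left(- \frac{31}{42}\right) \left(- \frac{7}{9}\right) = \frac{31}{54}$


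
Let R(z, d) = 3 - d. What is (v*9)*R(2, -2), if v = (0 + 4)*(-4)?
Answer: -720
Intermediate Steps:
v = -16 (v = 4*(-4) = -16)
(v*9)*R(2, -2) = (-16*9)*(3 - 1*(-2)) = -144*(3 + 2) = -144*5 = -720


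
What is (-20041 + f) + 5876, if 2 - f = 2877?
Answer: -17040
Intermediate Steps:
f = -2875 (f = 2 - 1*2877 = 2 - 2877 = -2875)
(-20041 + f) + 5876 = (-20041 - 2875) + 5876 = -22916 + 5876 = -17040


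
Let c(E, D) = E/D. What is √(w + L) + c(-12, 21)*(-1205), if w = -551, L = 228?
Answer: 4820/7 + I*√323 ≈ 688.57 + 17.972*I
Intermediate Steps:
√(w + L) + c(-12, 21)*(-1205) = √(-551 + 228) - 12/21*(-1205) = √(-323) - 12*1/21*(-1205) = I*√323 - 4/7*(-1205) = I*√323 + 4820/7 = 4820/7 + I*√323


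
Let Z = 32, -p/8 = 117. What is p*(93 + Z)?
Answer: -117000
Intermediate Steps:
p = -936 (p = -8*117 = -936)
p*(93 + Z) = -936*(93 + 32) = -936*125 = -117000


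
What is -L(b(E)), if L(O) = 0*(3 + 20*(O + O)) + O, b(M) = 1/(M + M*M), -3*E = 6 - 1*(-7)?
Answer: -9/130 ≈ -0.069231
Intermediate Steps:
E = -13/3 (E = -(6 - 1*(-7))/3 = -(6 + 7)/3 = -⅓*13 = -13/3 ≈ -4.3333)
b(M) = 1/(M + M²)
L(O) = O (L(O) = 0*(3 + 20*(2*O)) + O = 0*(3 + 40*O) + O = 0 + O = O)
-L(b(E)) = -1/((-13/3)*(1 - 13/3)) = -(-3)/(13*(-10/3)) = -(-3)*(-3)/(13*10) = -1*9/130 = -9/130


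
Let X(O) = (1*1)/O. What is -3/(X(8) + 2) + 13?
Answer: 197/17 ≈ 11.588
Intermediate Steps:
X(O) = 1/O
-3/(X(8) + 2) + 13 = -3/(1/8 + 2) + 13 = -3/(⅛ + 2) + 13 = -3/(17/8) + 13 = (8/17)*(-3) + 13 = -24/17 + 13 = 197/17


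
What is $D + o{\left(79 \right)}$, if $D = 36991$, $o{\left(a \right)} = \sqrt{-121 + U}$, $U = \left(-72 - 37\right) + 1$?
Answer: $36991 + i \sqrt{229} \approx 36991.0 + 15.133 i$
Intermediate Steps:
$U = -108$ ($U = -109 + 1 = -108$)
$o{\left(a \right)} = i \sqrt{229}$ ($o{\left(a \right)} = \sqrt{-121 - 108} = \sqrt{-229} = i \sqrt{229}$)
$D + o{\left(79 \right)} = 36991 + i \sqrt{229}$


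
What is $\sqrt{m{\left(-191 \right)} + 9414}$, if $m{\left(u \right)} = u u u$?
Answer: $i \sqrt{6958457} \approx 2637.9 i$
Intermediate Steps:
$m{\left(u \right)} = u^{3}$ ($m{\left(u \right)} = u^{2} u = u^{3}$)
$\sqrt{m{\left(-191 \right)} + 9414} = \sqrt{\left(-191\right)^{3} + 9414} = \sqrt{-6967871 + 9414} = \sqrt{-6958457} = i \sqrt{6958457}$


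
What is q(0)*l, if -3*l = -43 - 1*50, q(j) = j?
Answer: 0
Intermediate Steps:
l = 31 (l = -(-43 - 1*50)/3 = -(-43 - 50)/3 = -⅓*(-93) = 31)
q(0)*l = 0*31 = 0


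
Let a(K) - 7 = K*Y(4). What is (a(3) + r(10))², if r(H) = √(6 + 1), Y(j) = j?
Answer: (19 + √7)² ≈ 468.54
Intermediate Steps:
a(K) = 7 + 4*K (a(K) = 7 + K*4 = 7 + 4*K)
r(H) = √7
(a(3) + r(10))² = ((7 + 4*3) + √7)² = ((7 + 12) + √7)² = (19 + √7)²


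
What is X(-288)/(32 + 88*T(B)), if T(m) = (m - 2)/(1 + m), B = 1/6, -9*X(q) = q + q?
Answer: -56/93 ≈ -0.60215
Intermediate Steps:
X(q) = -2*q/9 (X(q) = -(q + q)/9 = -2*q/9)
B = ⅙ ≈ 0.16667
T(m) = (-2 + m)/(1 + m)
X(-288)/(32 + 88*T(B)) = (-2/9*(-288))/(32 + 88*((-2 + ⅙)/(1 + ⅙))) = 64/(32 + 88*(-11/6/(7/6))) = 64/(32 + 88*((6/7)*(-11/6))) = 64/(32 + 88*(-11/7)) = 64/(32 - 968/7) = 64/(-744/7) = 64*(-7/744) = -56/93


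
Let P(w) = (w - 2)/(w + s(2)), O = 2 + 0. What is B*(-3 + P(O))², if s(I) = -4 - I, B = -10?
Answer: -90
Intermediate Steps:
O = 2
P(w) = (-2 + w)/(-6 + w) (P(w) = (w - 2)/(w + (-4 - 1*2)) = (-2 + w)/(w + (-4 - 2)) = (-2 + w)/(w - 6) = (-2 + w)/(-6 + w))
B*(-3 + P(O))² = -10*(-3 + (-2 + 2)/(-6 + 2))² = -10*(-3 + 0/(-4))² = -10*(-3 - ¼*0)² = -10*(-3 + 0)² = -10*(-3)² = -10*9 = -90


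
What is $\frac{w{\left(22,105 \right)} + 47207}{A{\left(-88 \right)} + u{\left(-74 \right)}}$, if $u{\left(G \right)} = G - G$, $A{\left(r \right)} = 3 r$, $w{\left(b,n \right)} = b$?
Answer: $- \frac{15743}{88} \approx -178.9$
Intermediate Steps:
$u{\left(G \right)} = 0$
$\frac{w{\left(22,105 \right)} + 47207}{A{\left(-88 \right)} + u{\left(-74 \right)}} = \frac{22 + 47207}{3 \left(-88\right) + 0} = \frac{47229}{-264 + 0} = \frac{47229}{-264} = 47229 \left(- \frac{1}{264}\right) = - \frac{15743}{88}$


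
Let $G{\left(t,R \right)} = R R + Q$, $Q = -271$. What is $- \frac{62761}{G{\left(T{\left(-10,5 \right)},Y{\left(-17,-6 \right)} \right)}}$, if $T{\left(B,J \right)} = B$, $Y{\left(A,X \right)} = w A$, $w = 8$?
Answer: $- \frac{62761}{18225} \approx -3.4437$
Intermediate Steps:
$Y{\left(A,X \right)} = 8 A$
$G{\left(t,R \right)} = -271 + R^{2}$ ($G{\left(t,R \right)} = R R - 271 = R^{2} - 271 = -271 + R^{2}$)
$- \frac{62761}{G{\left(T{\left(-10,5 \right)},Y{\left(-17,-6 \right)} \right)}} = - \frac{62761}{-271 + \left(8 \left(-17\right)\right)^{2}} = - \frac{62761}{-271 + \left(-136\right)^{2}} = - \frac{62761}{-271 + 18496} = - \frac{62761}{18225}$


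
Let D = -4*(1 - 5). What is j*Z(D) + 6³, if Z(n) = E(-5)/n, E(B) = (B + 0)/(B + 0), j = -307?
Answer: 3149/16 ≈ 196.81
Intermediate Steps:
D = 16 (D = -4*(-4) = 16)
E(B) = 1 (E(B) = B/B = 1)
Z(n) = 1/n
j*Z(D) + 6³ = -307/16 + 6³ = -307*1/16 + 216 = -307/16 + 216 = 3149/16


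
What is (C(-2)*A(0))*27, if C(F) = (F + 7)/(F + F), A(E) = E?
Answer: 0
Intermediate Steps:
C(F) = (7 + F)/(2*F) (C(F) = (7 + F)/((2*F)) = (7 + F)*(1/(2*F)) = (7 + F)/(2*F))
(C(-2)*A(0))*27 = (((½)*(7 - 2)/(-2))*0)*27 = (((½)*(-½)*5)*0)*27 = -5/4*0*27 = 0*27 = 0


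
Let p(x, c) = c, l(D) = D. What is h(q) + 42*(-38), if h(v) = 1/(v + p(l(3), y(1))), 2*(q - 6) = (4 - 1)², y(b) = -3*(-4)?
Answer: -71818/45 ≈ -1596.0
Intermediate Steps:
y(b) = 12
q = 21/2 (q = 6 + (4 - 1)²/2 = 6 + (½)*3² = 6 + (½)*9 = 6 + 9/2 = 21/2 ≈ 10.500)
h(v) = 1/(12 + v) (h(v) = 1/(v + 12) = 1/(12 + v))
h(q) + 42*(-38) = 1/(12 + 21/2) + 42*(-38) = 1/(45/2) - 1596 = 2/45 - 1596 = -71818/45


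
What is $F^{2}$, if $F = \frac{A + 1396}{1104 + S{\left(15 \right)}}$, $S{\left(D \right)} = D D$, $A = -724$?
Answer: $\frac{50176}{196249} \approx 0.25568$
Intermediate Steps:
$S{\left(D \right)} = D^{2}$
$F = \frac{224}{443}$ ($F = \frac{-724 + 1396}{1104 + 15^{2}} = \frac{672}{1104 + 225} = \frac{672}{1329} = 672 \cdot \frac{1}{1329} = \frac{224}{443} \approx 0.50564$)
$F^{2} = \left(\frac{224}{443}\right)^{2} = \frac{50176}{196249}$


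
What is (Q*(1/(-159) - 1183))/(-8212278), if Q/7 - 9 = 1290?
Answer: 658343/502599 ≈ 1.3099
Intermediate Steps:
Q = 9093 (Q = 63 + 7*1290 = 63 + 9030 = 9093)
(Q*(1/(-159) - 1183))/(-8212278) = (9093*(1/(-159) - 1183))/(-8212278) = (9093*(-1/159 - 1183))*(-1/8212278) = (9093*(-188098/159))*(-1/8212278) = -570125038/53*(-1/8212278) = 658343/502599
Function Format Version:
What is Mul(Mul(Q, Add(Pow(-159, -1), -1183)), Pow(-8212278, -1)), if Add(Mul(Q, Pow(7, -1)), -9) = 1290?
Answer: Rational(658343, 502599) ≈ 1.3099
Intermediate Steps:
Q = 9093 (Q = Add(63, Mul(7, 1290)) = Add(63, 9030) = 9093)
Mul(Mul(Q, Add(Pow(-159, -1), -1183)), Pow(-8212278, -1)) = Mul(Mul(9093, Add(Pow(-159, -1), -1183)), Pow(-8212278, -1)) = Mul(Mul(9093, Add(Rational(-1, 159), -1183)), Rational(-1, 8212278)) = Mul(Mul(9093, Rational(-188098, 159)), Rational(-1, 8212278)) = Mul(Rational(-570125038, 53), Rational(-1, 8212278)) = Rational(658343, 502599)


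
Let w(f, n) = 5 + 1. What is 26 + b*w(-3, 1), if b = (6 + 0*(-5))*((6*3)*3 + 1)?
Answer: 2006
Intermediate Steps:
w(f, n) = 6
b = 330 (b = (6 + 0)*(18*3 + 1) = 6*(54 + 1) = 6*55 = 330)
26 + b*w(-3, 1) = 26 + 330*6 = 26 + 1980 = 2006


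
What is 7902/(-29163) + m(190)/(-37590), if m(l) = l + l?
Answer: -10270604/36541239 ≈ -0.28107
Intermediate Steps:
m(l) = 2*l
7902/(-29163) + m(190)/(-37590) = 7902/(-29163) + (2*190)/(-37590) = 7902*(-1/29163) + 380*(-1/37590) = -2634/9721 - 38/3759 = -10270604/36541239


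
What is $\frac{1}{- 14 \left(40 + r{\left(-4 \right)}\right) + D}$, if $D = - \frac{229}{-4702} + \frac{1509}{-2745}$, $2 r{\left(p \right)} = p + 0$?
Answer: $- \frac{4302330}{2290995131} \approx -0.0018779$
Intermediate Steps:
$r{\left(p \right)} = \frac{p}{2}$ ($r{\left(p \right)} = \frac{p + 0}{2} = \frac{p}{2}$)
$D = - \frac{2155571}{4302330}$ ($D = \left(-229\right) \left(- \frac{1}{4702}\right) + 1509 \left(- \frac{1}{2745}\right) = \frac{229}{4702} - \frac{503}{915} = - \frac{2155571}{4302330} \approx -0.50102$)
$\frac{1}{- 14 \left(40 + r{\left(-4 \right)}\right) + D} = \frac{1}{- 14 \left(40 + \frac{1}{2} \left(-4\right)\right) - \frac{2155571}{4302330}} = \frac{1}{- 14 \left(40 - 2\right) - \frac{2155571}{4302330}} = \frac{1}{\left(-14\right) 38 - \frac{2155571}{4302330}} = \frac{1}{-532 - \frac{2155571}{4302330}} = \frac{1}{- \frac{2290995131}{4302330}} = - \frac{4302330}{2290995131}$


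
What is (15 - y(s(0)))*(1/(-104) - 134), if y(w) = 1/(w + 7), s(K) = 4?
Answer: -51947/26 ≈ -1998.0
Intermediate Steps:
y(w) = 1/(7 + w)
(15 - y(s(0)))*(1/(-104) - 134) = (15 - 1/(7 + 4))*(1/(-104) - 134) = (15 - 1/11)*(-1/104 - 134) = (15 - 1*1/11)*(-13937/104) = (15 - 1/11)*(-13937/104) = (164/11)*(-13937/104) = -51947/26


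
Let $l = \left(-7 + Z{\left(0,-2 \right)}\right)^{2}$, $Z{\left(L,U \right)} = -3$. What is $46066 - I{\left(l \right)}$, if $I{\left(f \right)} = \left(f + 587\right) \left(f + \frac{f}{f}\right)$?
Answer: $-23321$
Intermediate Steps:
$l = 100$ ($l = \left(-7 - 3\right)^{2} = \left(-10\right)^{2} = 100$)
$I{\left(f \right)} = \left(1 + f\right) \left(587 + f\right)$ ($I{\left(f \right)} = \left(587 + f\right) \left(f + 1\right) = \left(587 + f\right) \left(1 + f\right) = \left(1 + f\right) \left(587 + f\right)$)
$46066 - I{\left(l \right)} = 46066 - \left(587 + 100^{2} + 588 \cdot 100\right) = 46066 - \left(587 + 10000 + 58800\right) = 46066 - 69387 = -23321$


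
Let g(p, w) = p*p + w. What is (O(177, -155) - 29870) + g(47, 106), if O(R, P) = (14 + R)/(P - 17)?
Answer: -4739651/172 ≈ -27556.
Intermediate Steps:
g(p, w) = w + p² (g(p, w) = p² + w = w + p²)
O(R, P) = (14 + R)/(-17 + P)
(O(177, -155) - 29870) + g(47, 106) = ((14 + 177)/(-17 - 155) - 29870) + (106 + 47²) = (191/(-172) - 29870) + (106 + 2209) = (-1/172*191 - 29870) + 2315 = (-191/172 - 29870) + 2315 = -5137831/172 + 2315 = -4739651/172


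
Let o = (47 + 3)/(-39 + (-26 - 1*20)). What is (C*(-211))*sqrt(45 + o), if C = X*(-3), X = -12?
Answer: -7596*sqrt(12835)/17 ≈ -50621.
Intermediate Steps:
o = -10/17 (o = 50/(-39 + (-26 - 20)) = 50/(-39 - 46) = 50/(-85) = 50*(-1/85) = -10/17 ≈ -0.58823)
C = 36 (C = -12*(-3) = 36)
(C*(-211))*sqrt(45 + o) = (36*(-211))*sqrt(45 - 10/17) = -7596*sqrt(12835)/17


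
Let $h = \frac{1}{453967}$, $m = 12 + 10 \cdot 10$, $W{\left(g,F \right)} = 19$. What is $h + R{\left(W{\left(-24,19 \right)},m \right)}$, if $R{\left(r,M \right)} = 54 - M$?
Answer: $- \frac{26330085}{453967} \approx -58.0$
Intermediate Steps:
$m = 112$ ($m = 12 + 100 = 112$)
$h = \frac{1}{453967} \approx 2.2028 \cdot 10^{-6}$
$h + R{\left(W{\left(-24,19 \right)},m \right)} = \frac{1}{453967} + \left(54 - 112\right) = \frac{1}{453967} - 58 = - \frac{26330085}{453967}$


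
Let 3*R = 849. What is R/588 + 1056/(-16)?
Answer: -38525/588 ≈ -65.519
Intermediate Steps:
R = 283 (R = (⅓)*849 = 283)
R/588 + 1056/(-16) = 283/588 + 1056/(-16) = 283*(1/588) + 1056*(-1/16) = 283/588 - 66 = -38525/588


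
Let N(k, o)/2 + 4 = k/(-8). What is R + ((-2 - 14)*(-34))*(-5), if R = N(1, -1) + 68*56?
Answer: 4319/4 ≈ 1079.8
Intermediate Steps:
N(k, o) = -8 - k/4 (N(k, o) = -8 + 2*(k/(-8)) = -8 + 2*(k*(-1/8)) = -8 + 2*(-k/8) = -8 - k/4)
R = 15199/4 (R = (-8 - 1/4*1) + 68*56 = (-8 - 1/4) + 3808 = -33/4 + 3808 = 15199/4 ≈ 3799.8)
R + ((-2 - 14)*(-34))*(-5) = 15199/4 + ((-2 - 14)*(-34))*(-5) = 15199/4 - 16*(-34)*(-5) = 15199/4 + 544*(-5) = 15199/4 - 2720 = 4319/4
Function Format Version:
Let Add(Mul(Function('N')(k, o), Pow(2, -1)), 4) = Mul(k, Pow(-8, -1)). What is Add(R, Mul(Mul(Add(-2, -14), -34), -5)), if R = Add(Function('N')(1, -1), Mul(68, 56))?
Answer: Rational(4319, 4) ≈ 1079.8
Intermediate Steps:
Function('N')(k, o) = Add(-8, Mul(Rational(-1, 4), k)) (Function('N')(k, o) = Add(-8, Mul(2, Mul(k, Pow(-8, -1)))) = Add(-8, Mul(2, Mul(k, Rational(-1, 8)))) = Add(-8, Mul(2, Mul(Rational(-1, 8), k))) = Add(-8, Mul(Rational(-1, 4), k)))
R = Rational(15199, 4) (R = Add(Add(-8, Mul(Rational(-1, 4), 1)), Mul(68, 56)) = Add(Add(-8, Rational(-1, 4)), 3808) = Add(Rational(-33, 4), 3808) = Rational(15199, 4) ≈ 3799.8)
Add(R, Mul(Mul(Add(-2, -14), -34), -5)) = Add(Rational(15199, 4), Mul(Mul(Add(-2, -14), -34), -5)) = Add(Rational(15199, 4), Mul(Mul(-16, -34), -5)) = Add(Rational(15199, 4), Mul(544, -5)) = Add(Rational(15199, 4), -2720) = Rational(4319, 4)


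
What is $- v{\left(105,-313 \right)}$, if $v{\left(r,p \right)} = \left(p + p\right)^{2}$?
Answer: $-391876$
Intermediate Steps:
$v{\left(r,p \right)} = 4 p^{2}$ ($v{\left(r,p \right)} = \left(2 p\right)^{2} = 4 p^{2}$)
$- v{\left(105,-313 \right)} = - 4 \left(-313\right)^{2} = - 4 \cdot 97969 = \left(-1\right) 391876 = -391876$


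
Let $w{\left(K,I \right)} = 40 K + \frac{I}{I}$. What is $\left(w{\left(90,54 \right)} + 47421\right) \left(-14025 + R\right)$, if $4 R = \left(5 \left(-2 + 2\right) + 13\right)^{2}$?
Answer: $- \frac{1426855741}{2} \approx -7.1343 \cdot 10^{8}$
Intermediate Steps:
$w{\left(K,I \right)} = 1 + 40 K$ ($w{\left(K,I \right)} = 40 K + 1 = 1 + 40 K$)
$R = \frac{169}{4}$ ($R = \frac{\left(5 \left(-2 + 2\right) + 13\right)^{2}}{4} = \frac{\left(5 \cdot 0 + 13\right)^{2}}{4} = \frac{\left(0 + 13\right)^{2}}{4} = \frac{13^{2}}{4} = \frac{1}{4} \cdot 169 = \frac{169}{4} \approx 42.25$)
$\left(w{\left(90,54 \right)} + 47421\right) \left(-14025 + R\right) = \left(\left(1 + 40 \cdot 90\right) + 47421\right) \left(-14025 + \frac{169}{4}\right) = \left(\left(1 + 3600\right) + 47421\right) \left(- \frac{55931}{4}\right) = \left(3601 + 47421\right) \left(- \frac{55931}{4}\right) = 51022 \left(- \frac{55931}{4}\right) = - \frac{1426855741}{2}$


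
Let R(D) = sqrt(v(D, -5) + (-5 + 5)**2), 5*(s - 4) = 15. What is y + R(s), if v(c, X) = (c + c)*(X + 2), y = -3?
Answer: -3 + I*sqrt(42) ≈ -3.0 + 6.4807*I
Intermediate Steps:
s = 7 (s = 4 + (1/5)*15 = 4 + 3 = 7)
v(c, X) = 2*c*(2 + X) (v(c, X) = (2*c)*(2 + X) = 2*c*(2 + X))
R(D) = sqrt(6)*sqrt(-D) (R(D) = sqrt(2*D*(2 - 5) + (-5 + 5)**2) = sqrt(2*D*(-3) + 0**2) = sqrt(-6*D + 0) = sqrt(-6*D) = sqrt(6)*sqrt(-D))
y + R(s) = -3 + sqrt(6)*sqrt(-1*7) = -3 + sqrt(6)*sqrt(-7) = -3 + sqrt(6)*(I*sqrt(7)) = -3 + I*sqrt(42)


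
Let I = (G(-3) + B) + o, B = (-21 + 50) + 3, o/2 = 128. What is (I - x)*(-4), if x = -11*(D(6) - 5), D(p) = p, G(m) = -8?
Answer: -1164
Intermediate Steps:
o = 256 (o = 2*128 = 256)
B = 32 (B = 29 + 3 = 32)
x = -11 (x = -11*(6 - 5) = -11*1 = -11)
I = 280 (I = (-8 + 32) + 256 = 24 + 256 = 280)
(I - x)*(-4) = (280 - 1*(-11))*(-4) = (280 + 11)*(-4) = 291*(-4) = -1164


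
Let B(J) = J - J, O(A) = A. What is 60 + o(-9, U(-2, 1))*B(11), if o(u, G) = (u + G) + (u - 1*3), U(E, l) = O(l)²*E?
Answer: 60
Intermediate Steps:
B(J) = 0
U(E, l) = E*l² (U(E, l) = l²*E = E*l²)
o(u, G) = -3 + G + 2*u (o(u, G) = (G + u) + (u - 3) = (G + u) + (-3 + u) = -3 + G + 2*u)
60 + o(-9, U(-2, 1))*B(11) = 60 + (-3 - 2*1² + 2*(-9))*0 = 60 + (-3 - 2*1 - 18)*0 = 60 + (-3 - 2 - 18)*0 = 60 - 23*0 = 60 + 0 = 60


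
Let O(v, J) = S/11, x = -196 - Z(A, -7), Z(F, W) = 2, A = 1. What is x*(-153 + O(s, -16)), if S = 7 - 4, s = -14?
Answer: 30240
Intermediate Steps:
x = -198 (x = -196 - 1*2 = -196 - 2 = -198)
S = 3
O(v, J) = 3/11
x*(-153 + O(s, -16)) = -198*(-153 + 3/11) = -198*(-1680/11) = 30240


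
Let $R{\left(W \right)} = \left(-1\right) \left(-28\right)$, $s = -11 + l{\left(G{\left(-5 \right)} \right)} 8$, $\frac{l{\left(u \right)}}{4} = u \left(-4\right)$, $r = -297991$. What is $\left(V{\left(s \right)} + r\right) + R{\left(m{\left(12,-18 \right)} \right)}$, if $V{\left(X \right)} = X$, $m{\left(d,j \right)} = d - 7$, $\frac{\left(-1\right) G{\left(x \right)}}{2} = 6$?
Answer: $-296438$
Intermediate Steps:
$G{\left(x \right)} = -12$ ($G{\left(x \right)} = \left(-2\right) 6 = -12$)
$l{\left(u \right)} = - 16 u$ ($l{\left(u \right)} = 4 u \left(-4\right) = 4 \left(- 4 u\right) = - 16 u$)
$m{\left(d,j \right)} = -7 + d$
$s = 1525$ ($s = -11 + \left(-16\right) \left(-12\right) 8 = -11 + 192 \cdot 8 = -11 + 1536 = 1525$)
$R{\left(W \right)} = 28$
$\left(V{\left(s \right)} + r\right) + R{\left(m{\left(12,-18 \right)} \right)} = \left(1525 - 297991\right) + 28 = -296466 + 28 = -296438$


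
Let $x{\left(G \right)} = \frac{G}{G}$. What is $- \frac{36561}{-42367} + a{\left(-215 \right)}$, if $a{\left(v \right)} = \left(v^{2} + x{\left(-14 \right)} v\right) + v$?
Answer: $\frac{1940233326}{42367} \approx 45796.0$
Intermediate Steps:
$x{\left(G \right)} = 1$
$a{\left(v \right)} = v^{2} + 2 v$ ($a{\left(v \right)} = \left(v^{2} + 1 v\right) + v = \left(v^{2} + v\right) + v = \left(v + v^{2}\right) + v = v^{2} + 2 v$)
$- \frac{36561}{-42367} + a{\left(-215 \right)} = - \frac{36561}{-42367} - 215 \left(2 - 215\right) = \left(-36561\right) \left(- \frac{1}{42367}\right) - -45795 = \frac{36561}{42367} + 45795 = \frac{1940233326}{42367}$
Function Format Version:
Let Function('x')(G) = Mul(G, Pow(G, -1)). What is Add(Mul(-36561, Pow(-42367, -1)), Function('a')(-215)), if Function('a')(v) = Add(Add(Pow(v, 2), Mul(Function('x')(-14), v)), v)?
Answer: Rational(1940233326, 42367) ≈ 45796.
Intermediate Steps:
Function('x')(G) = 1
Function('a')(v) = Add(Pow(v, 2), Mul(2, v)) (Function('a')(v) = Add(Add(Pow(v, 2), Mul(1, v)), v) = Add(Add(Pow(v, 2), v), v) = Add(Add(v, Pow(v, 2)), v) = Add(Pow(v, 2), Mul(2, v)))
Add(Mul(-36561, Pow(-42367, -1)), Function('a')(-215)) = Add(Mul(-36561, Pow(-42367, -1)), Mul(-215, Add(2, -215))) = Add(Mul(-36561, Rational(-1, 42367)), Mul(-215, -213)) = Add(Rational(36561, 42367), 45795) = Rational(1940233326, 42367)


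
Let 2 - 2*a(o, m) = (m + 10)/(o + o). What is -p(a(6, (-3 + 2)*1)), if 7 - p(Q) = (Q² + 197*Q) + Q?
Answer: 7497/64 ≈ 117.14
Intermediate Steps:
a(o, m) = 1 - (10 + m)/(4*o) (a(o, m) = 1 - (m + 10)/(2*(o + o)) = 1 - (10 + m)/(2*(2*o)) = 1 - (10 + m)*1/(2*o)/2 = 1 - (10 + m)/(4*o))
p(Q) = 7 - Q² - 198*Q (p(Q) = 7 - ((Q² + 197*Q) + Q) = 7 - (Q² + 198*Q) = 7 + (-Q² - 198*Q) = 7 - Q² - 198*Q)
-p(a(6, (-3 + 2)*1)) = -(7 - ((¼)*(-10 - (-3 + 2) + 4*6)/6)² - 99*(-10 - (-3 + 2) + 4*6)/(2*6)) = -(7 - ((¼)*(⅙)*(-10 - (-1) + 24))² - 99*(-10 - (-1) + 24)/(2*6)) = -(7 - ((¼)*(⅙)*(-10 - 1*(-1) + 24))² - 99*(-10 - 1*(-1) + 24)/(2*6)) = -(7 - ((¼)*(⅙)*(-10 + 1 + 24))² - 99*(-10 + 1 + 24)/(2*6)) = -(7 - ((¼)*(⅙)*15)² - 99*15/(2*6)) = -(7 - (5/8)² - 198*5/8) = -(7 - 1*25/64 - 495/4) = -(7 - 25/64 - 495/4) = -1*(-7497/64) = 7497/64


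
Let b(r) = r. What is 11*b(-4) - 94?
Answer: -138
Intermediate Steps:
11*b(-4) - 94 = 11*(-4) - 94 = -44 - 94 = -138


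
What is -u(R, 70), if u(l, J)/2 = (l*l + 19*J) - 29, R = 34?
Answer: -4914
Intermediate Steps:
u(l, J) = -58 + 2*l² + 38*J (u(l, J) = 2*((l*l + 19*J) - 29) = 2*((l² + 19*J) - 29) = 2*(-29 + l² + 19*J) = -58 + 2*l² + 38*J)
-u(R, 70) = -(-58 + 2*34² + 38*70) = -(-58 + 2*1156 + 2660) = -(-58 + 2312 + 2660) = -1*4914 = -4914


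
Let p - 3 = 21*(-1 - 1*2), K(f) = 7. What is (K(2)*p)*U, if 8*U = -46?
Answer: 2415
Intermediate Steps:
U = -23/4 (U = (1/8)*(-46) = -23/4 ≈ -5.7500)
p = -60 (p = 3 + 21*(-1 - 1*2) = 3 + 21*(-1 - 2) = 3 + 21*(-3) = 3 - 63 = -60)
(K(2)*p)*U = (7*(-60))*(-23/4) = -420*(-23/4) = 2415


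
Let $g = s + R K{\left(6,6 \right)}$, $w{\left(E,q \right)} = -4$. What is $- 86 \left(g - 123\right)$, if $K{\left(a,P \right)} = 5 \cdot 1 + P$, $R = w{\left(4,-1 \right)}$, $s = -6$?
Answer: $14878$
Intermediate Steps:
$R = -4$
$K{\left(a,P \right)} = 5 + P$
$g = -50$ ($g = -6 - 4 \left(5 + 6\right) = -6 - 44 = -50$)
$- 86 \left(g - 123\right) = - 86 \left(-50 - 123\right) = \left(-86\right) \left(-173\right) = 14878$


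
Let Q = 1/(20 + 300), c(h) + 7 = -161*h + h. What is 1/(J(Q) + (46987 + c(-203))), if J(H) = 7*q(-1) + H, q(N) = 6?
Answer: 320/25440641 ≈ 1.2578e-5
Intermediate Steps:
c(h) = -7 - 160*h (c(h) = -7 + (-161*h + h) = -7 - 160*h)
Q = 1/320 ≈ 0.0031250
J(H) = 42 + H (J(H) = 7*6 + H = 42 + H)
1/(J(Q) + (46987 + c(-203))) = 1/((42 + 1/320) + (46987 + (-7 - 160*(-203)))) = 1/(13441/320 + (46987 + (-7 + 32480))) = 1/(13441/320 + (46987 + 32473)) = 1/(13441/320 + 79460) = 1/(25440641/320) = 320/25440641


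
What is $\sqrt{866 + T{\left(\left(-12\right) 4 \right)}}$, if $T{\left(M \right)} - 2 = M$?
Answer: $2 \sqrt{205} \approx 28.636$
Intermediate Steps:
$T{\left(M \right)} = 2 + M$
$\sqrt{866 + T{\left(\left(-12\right) 4 \right)}} = \sqrt{866 + \left(2 - 48\right)} = \sqrt{866 - 46} = \sqrt{820} = 2 \sqrt{205}$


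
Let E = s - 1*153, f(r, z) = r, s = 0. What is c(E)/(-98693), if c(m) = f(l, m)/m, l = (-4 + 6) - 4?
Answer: -2/15100029 ≈ -1.3245e-7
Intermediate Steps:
l = -2 (l = 2 - 4 = -2)
E = -153 (E = 0 - 1*153 = 0 - 153 = -153)
c(m) = -2/m
c(E)/(-98693) = -2/(-153)/(-98693) = -2*(-1/153)*(-1/98693) = (2/153)*(-1/98693) = -2/15100029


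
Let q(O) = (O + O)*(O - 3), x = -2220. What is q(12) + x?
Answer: -2004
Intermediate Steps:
q(O) = 2*O*(-3 + O) (q(O) = (2*O)*(-3 + O) = 2*O*(-3 + O))
q(12) + x = 2*12*(-3 + 12) - 2220 = 2*12*9 - 2220 = 216 - 2220 = -2004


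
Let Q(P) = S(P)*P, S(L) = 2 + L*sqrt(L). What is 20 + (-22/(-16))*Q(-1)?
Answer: 69/4 + 11*I/8 ≈ 17.25 + 1.375*I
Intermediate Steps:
S(L) = 2 + L**(3/2)
Q(P) = P*(2 + P**(3/2)) (Q(P) = (2 + P**(3/2))*P = P*(2 + P**(3/2)))
20 + (-22/(-16))*Q(-1) = 20 + (-22/(-16))*(-(2 + (-1)**(3/2))) = 20 + (-22*(-1/16))*(-(2 - I)) = 20 + 11*(-2 + I)/8 = 20 + (-11/4 + 11*I/8) = 69/4 + 11*I/8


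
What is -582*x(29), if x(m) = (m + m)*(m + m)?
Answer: -1957848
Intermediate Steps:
x(m) = 4*m² (x(m) = (2*m)*(2*m) = 4*m²)
-582*x(29) = -2328*29² = -2328*841 = -582*3364 = -1957848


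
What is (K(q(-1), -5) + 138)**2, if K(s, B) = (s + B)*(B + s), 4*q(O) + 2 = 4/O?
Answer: 519841/16 ≈ 32490.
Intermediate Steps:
q(O) = -1/2 + 1/O (q(O) = -1/2 + (4/O)/4 = -1/2 + 1/O)
K(s, B) = (B + s)**2 (K(s, B) = (B + s)*(B + s) = (B + s)**2)
(K(q(-1), -5) + 138)**2 = ((-5 + (1/2)*(2 - 1*(-1))/(-1))**2 + 138)**2 = ((-5 + (1/2)*(-1)*(2 + 1))**2 + 138)**2 = ((-5 + (1/2)*(-1)*3)**2 + 138)**2 = ((-5 - 3/2)**2 + 138)**2 = ((-13/2)**2 + 138)**2 = (169/4 + 138)**2 = (721/4)**2 = 519841/16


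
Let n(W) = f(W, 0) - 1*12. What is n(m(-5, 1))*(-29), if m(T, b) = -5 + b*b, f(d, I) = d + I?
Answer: 464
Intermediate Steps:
f(d, I) = I + d
m(T, b) = -5 + b**2
n(W) = -12 + W (n(W) = (0 + W) - 1*12 = W - 12 = -12 + W)
n(m(-5, 1))*(-29) = (-12 + (-5 + 1**2))*(-29) = (-12 + (-5 + 1))*(-29) = (-12 - 4)*(-29) = -16*(-29) = 464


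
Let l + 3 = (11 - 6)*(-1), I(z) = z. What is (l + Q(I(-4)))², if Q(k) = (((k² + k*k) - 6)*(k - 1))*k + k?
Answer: 258064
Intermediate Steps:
Q(k) = k + k*(-1 + k)*(-6 + 2*k²) (Q(k) = (((k² + k²) - 6)*(-1 + k))*k + k = ((2*k² - 6)*(-1 + k))*k + k = ((-6 + 2*k²)*(-1 + k))*k + k = ((-1 + k)*(-6 + 2*k²))*k + k = k*(-1 + k)*(-6 + 2*k²) + k = k + k*(-1 + k)*(-6 + 2*k²))
l = -8 (l = -3 + (11 - 6)*(-1) = -3 + 5*(-1) = -3 - 5 = -8)
(l + Q(I(-4)))² = (-8 - 4*(7 - 6*(-4) - 2*(-4)² + 2*(-4)³))² = (-8 - 4*(7 + 24 - 2*16 + 2*(-64)))² = (-8 - 4*(7 + 24 - 32 - 128))² = (-8 - 4*(-129))² = (-8 + 516)² = 508² = 258064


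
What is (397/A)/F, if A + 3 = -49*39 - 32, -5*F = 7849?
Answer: 1985/15274154 ≈ 0.00012996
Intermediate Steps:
F = -7849/5 (F = -1/5*7849 = -7849/5 ≈ -1569.8)
A = -1946 (A = -3 + (-49*39 - 32) = -3 + (-1911 - 32) = -3 - 1943 = -1946)
(397/A)/F = (397/(-1946))/(-7849/5) = (397*(-1/1946))*(-5/7849) = -397/1946*(-5/7849) = 1985/15274154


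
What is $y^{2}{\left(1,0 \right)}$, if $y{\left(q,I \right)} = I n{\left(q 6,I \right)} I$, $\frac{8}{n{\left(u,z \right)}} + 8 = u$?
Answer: $0$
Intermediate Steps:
$n{\left(u,z \right)} = \frac{8}{-8 + u}$
$y{\left(q,I \right)} = \frac{8 I^{2}}{-8 + 6 q}$ ($y{\left(q,I \right)} = I \frac{8}{-8 + q 6} I = I \frac{8}{-8 + 6 q} I = \frac{8 I}{-8 + 6 q} I = \frac{8 I^{2}}{-8 + 6 q}$)
$y^{2}{\left(1,0 \right)} = \left(\frac{4 \cdot 0^{2}}{-4 + 3 \cdot 1}\right)^{2} = \left(4 \cdot 0 \frac{1}{-4 + 3}\right)^{2} = \left(4 \cdot 0 \frac{1}{-1}\right)^{2} = \left(4 \cdot 0 \left(-1\right)\right)^{2} = 0^{2} = 0$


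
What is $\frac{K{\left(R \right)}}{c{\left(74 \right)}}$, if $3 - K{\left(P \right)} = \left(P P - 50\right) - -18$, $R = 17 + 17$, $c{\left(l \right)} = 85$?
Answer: $- \frac{1121}{85} \approx -13.188$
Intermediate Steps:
$R = 34$
$K{\left(P \right)} = 35 - P^{2}$ ($K{\left(P \right)} = 3 - \left(\left(P P - 50\right) - -18\right) = 3 - \left(\left(P^{2} - 50\right) + 18\right) = 3 - \left(\left(-50 + P^{2}\right) + 18\right) = 3 - \left(-32 + P^{2}\right) = 35 - P^{2}$)
$\frac{K{\left(R \right)}}{c{\left(74 \right)}} = \frac{35 - 34^{2}}{85} = \left(35 - 1156\right) \frac{1}{85} = \left(-1121\right) \frac{1}{85} = - \frac{1121}{85}$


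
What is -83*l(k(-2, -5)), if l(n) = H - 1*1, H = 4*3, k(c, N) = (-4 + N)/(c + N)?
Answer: -913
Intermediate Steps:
k(c, N) = (-4 + N)/(N + c)
H = 12
l(n) = 11 (l(n) = 12 - 1*1 = 12 - 1 = 11)
-83*l(k(-2, -5)) = -83*11 = -913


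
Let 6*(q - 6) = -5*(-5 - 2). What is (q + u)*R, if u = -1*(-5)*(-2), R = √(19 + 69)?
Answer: 11*√22/3 ≈ 17.198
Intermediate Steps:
R = 2*√22 (R = √88 = 2*√22 ≈ 9.3808)
q = 71/6 (q = 6 + (-5*(-5 - 2))/6 = 6 + (-5*(-7))/6 = 6 + (⅙)*35 = 6 + 35/6 = 71/6 ≈ 11.833)
u = -10 (u = 5*(-2) = -10)
(q + u)*R = (71/6 - 10)*(2*√22) = 11*(2*√22)/6 = 11*√22/3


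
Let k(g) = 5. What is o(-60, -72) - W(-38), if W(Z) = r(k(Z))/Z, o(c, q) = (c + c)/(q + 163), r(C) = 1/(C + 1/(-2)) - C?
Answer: -44953/31122 ≈ -1.4444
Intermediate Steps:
r(C) = 1/(-1/2 + C) - C (r(C) = 1/(C + 1*(-1/2)) - C = 1/(C - 1/2) - C = 1/(-1/2 + C) - C)
o(c, q) = 2*c/(163 + q) (o(c, q) = (2*c)/(163 + q) = 2*c/(163 + q))
W(Z) = -43/(9*Z) (W(Z) = ((2 + 5 - 2*5**2)/(-1 + 2*5))/Z = ((2 + 5 - 2*25)/(-1 + 10))/Z = ((2 + 5 - 50)/9)/Z = ((1/9)*(-43))/Z = -43/(9*Z))
o(-60, -72) - W(-38) = 2*(-60)/(163 - 72) - (-43)/(9*(-38)) = 2*(-60)/91 - (-43)*(-1)/(9*38) = 2*(-60)*(1/91) - 1*43/342 = -120/91 - 43/342 = -44953/31122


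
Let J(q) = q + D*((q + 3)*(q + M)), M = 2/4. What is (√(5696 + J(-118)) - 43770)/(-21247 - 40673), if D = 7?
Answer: 1459/2064 - √44518/41280 ≈ 0.70177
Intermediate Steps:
M = ½ (M = 2*(¼) = ½ ≈ 0.50000)
J(q) = q + 7*(½ + q)*(3 + q) (J(q) = q + 7*((q + 3)*(q + ½)) = q + 7*((3 + q)*(½ + q)) = q + 7*((½ + q)*(3 + q)) = q + 7*(½ + q)*(3 + q))
(√(5696 + J(-118)) - 43770)/(-21247 - 40673) = (√(5696 + (21/2 + 7*(-118)² + (51/2)*(-118))) - 43770)/(-21247 - 40673) = (√(5696 + (21/2 + 7*13924 - 3009)) - 43770)/(-61920) = (√(5696 + (21/2 + 97468 - 3009)) - 43770)*(-1/61920) = (√(5696 + 188939/2) - 43770)*(-1/61920) = (√(200331/2) - 43770)*(-1/61920) = (3*√44518/2 - 43770)*(-1/61920) = (-43770 + 3*√44518/2)*(-1/61920) = 1459/2064 - √44518/41280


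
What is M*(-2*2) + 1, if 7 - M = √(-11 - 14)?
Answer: -27 + 20*I ≈ -27.0 + 20.0*I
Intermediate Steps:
M = 7 - 5*I (M = 7 - √(-11 - 14) = 7 - √(-25) = 7 - 5*I ≈ 7.0 - 5.0*I)
M*(-2*2) + 1 = (7 - 5*I)*(-2*2) + 1 = (7 - 5*I)*(-4) + 1 = (-28 + 20*I) + 1 = -27 + 20*I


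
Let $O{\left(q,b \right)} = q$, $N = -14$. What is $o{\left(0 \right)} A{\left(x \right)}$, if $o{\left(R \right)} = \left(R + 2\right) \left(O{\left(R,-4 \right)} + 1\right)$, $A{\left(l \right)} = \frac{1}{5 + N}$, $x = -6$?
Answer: $- \frac{2}{9} \approx -0.22222$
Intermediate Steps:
$A{\left(l \right)} = - \frac{1}{9}$ ($A{\left(l \right)} = \frac{1}{5 - 14} = \frac{1}{-9} = - \frac{1}{9}$)
$o{\left(R \right)} = \left(1 + R\right) \left(2 + R\right)$ ($o{\left(R \right)} = \left(R + 2\right) \left(R + 1\right) = \left(2 + R\right) \left(1 + R\right) = \left(1 + R\right) \left(2 + R\right)$)
$o{\left(0 \right)} A{\left(x \right)} = \left(2 + 0^{2} + 3 \cdot 0\right) \left(- \frac{1}{9}\right) = \left(2 + 0 + 0\right) \left(- \frac{1}{9}\right) = 2 \left(- \frac{1}{9}\right) = - \frac{2}{9}$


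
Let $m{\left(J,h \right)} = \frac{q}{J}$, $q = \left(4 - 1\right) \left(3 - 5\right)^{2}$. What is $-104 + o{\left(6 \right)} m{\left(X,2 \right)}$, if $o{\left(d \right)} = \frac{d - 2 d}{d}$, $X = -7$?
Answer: $- \frac{716}{7} \approx -102.29$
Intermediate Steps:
$q = 12$ ($q = \left(4 - 1\right) \left(-2\right)^{2} = 3 \cdot 4 = 12$)
$o{\left(d \right)} = -1$ ($o{\left(d \right)} = \frac{\left(-1\right) d}{d} = -1$)
$m{\left(J,h \right)} = \frac{12}{J}$
$-104 + o{\left(6 \right)} m{\left(X,2 \right)} = -104 - \frac{12}{-7} = -104 - 12 \left(- \frac{1}{7}\right) = -104 - - \frac{12}{7} = -104 + \frac{12}{7} = - \frac{716}{7}$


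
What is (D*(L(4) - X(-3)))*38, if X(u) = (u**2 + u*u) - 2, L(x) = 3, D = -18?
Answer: 8892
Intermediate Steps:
X(u) = -2 + 2*u**2 (X(u) = (u**2 + u**2) - 2 = 2*u**2 - 2 = -2 + 2*u**2)
(D*(L(4) - X(-3)))*38 = -18*(3 - (-2 + 2*(-3)**2))*38 = -18*(3 - (-2 + 2*9))*38 = -18*(3 - (-2 + 18))*38 = -18*(3 - 1*16)*38 = -18*(3 - 16)*38 = -18*(-13)*38 = 234*38 = 8892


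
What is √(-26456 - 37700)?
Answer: 2*I*√16039 ≈ 253.29*I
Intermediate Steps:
√(-26456 - 37700) = √(-64156) = 2*I*√16039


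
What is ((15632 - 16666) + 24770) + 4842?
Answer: 28578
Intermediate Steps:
((15632 - 16666) + 24770) + 4842 = (-1034 + 24770) + 4842 = 23736 + 4842 = 28578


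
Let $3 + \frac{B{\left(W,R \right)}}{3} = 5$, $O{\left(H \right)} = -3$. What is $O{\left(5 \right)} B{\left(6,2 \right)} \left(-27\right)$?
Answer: $486$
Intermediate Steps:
$B{\left(W,R \right)} = 6$ ($B{\left(W,R \right)} = -9 + 3 \cdot 5 = -9 + 15 = 6$)
$O{\left(5 \right)} B{\left(6,2 \right)} \left(-27\right) = \left(-3\right) 6 \left(-27\right) = \left(-18\right) \left(-27\right) = 486$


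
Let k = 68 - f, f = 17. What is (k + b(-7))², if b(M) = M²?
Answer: 10000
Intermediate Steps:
k = 51 (k = 68 - 1*17 = 68 - 17 = 51)
(k + b(-7))² = (51 + (-7)²)² = (51 + 49)² = 100² = 10000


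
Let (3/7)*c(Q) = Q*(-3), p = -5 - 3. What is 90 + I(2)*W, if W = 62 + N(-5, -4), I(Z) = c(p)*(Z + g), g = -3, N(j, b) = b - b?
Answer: -3382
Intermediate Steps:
p = -8
N(j, b) = 0
c(Q) = -7*Q (c(Q) = 7*(Q*(-3))/3 = 7*(-3*Q)/3 = -7*Q)
I(Z) = -168 + 56*Z (I(Z) = (-7*(-8))*(Z - 3) = 56*(-3 + Z) = -168 + 56*Z)
W = 62 (W = 62 + 0 = 62)
90 + I(2)*W = 90 + (-168 + 56*2)*62 = 90 + (-168 + 112)*62 = 90 - 56*62 = 90 - 3472 = -3382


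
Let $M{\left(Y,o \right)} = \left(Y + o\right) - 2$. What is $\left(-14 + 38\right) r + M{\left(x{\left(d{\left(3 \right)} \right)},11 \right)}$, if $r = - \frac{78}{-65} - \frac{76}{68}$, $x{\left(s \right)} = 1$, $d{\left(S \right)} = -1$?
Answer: $\frac{1018}{85} \approx 11.976$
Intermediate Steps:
$M{\left(Y,o \right)} = -2 + Y + o$
$r = \frac{7}{85}$ ($r = \left(-78\right) \left(- \frac{1}{65}\right) - \frac{19}{17} = \frac{6}{5} - \frac{19}{17} = \frac{7}{85} \approx 0.082353$)
$\left(-14 + 38\right) r + M{\left(x{\left(d{\left(3 \right)} \right)},11 \right)} = \left(-14 + 38\right) \frac{7}{85} + \left(-2 + 1 + 11\right) = 24 \cdot \frac{7}{85} + 10 = \frac{168}{85} + 10 = \frac{1018}{85}$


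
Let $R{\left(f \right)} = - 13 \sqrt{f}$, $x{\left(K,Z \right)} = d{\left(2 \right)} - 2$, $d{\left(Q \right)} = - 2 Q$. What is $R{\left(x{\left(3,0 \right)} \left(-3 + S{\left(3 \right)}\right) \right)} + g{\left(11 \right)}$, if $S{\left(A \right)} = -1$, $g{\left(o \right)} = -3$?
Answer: $-3 - 26 \sqrt{6} \approx -66.687$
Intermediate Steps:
$x{\left(K,Z \right)} = -6$ ($x{\left(K,Z \right)} = \left(-2\right) 2 - 2 = -4 - 2 = -6$)
$R{\left(x{\left(3,0 \right)} \left(-3 + S{\left(3 \right)}\right) \right)} + g{\left(11 \right)} = - 13 \sqrt{- 6 \left(-3 - 1\right)} - 3 = - 13 \sqrt{\left(-6\right) \left(-4\right)} - 3 = - 13 \sqrt{24} - 3 = - 13 \cdot 2 \sqrt{6} - 3 = - 26 \sqrt{6} - 3 = -3 - 26 \sqrt{6}$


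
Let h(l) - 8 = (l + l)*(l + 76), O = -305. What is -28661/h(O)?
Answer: -28661/139698 ≈ -0.20516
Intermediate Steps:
h(l) = 8 + 2*l*(76 + l) (h(l) = 8 + (l + l)*(l + 76) = 8 + (2*l)*(76 + l) = 8 + 2*l*(76 + l))
-28661/h(O) = -28661/(8 + 2*(-305)² + 152*(-305)) = -28661/(8 + 2*93025 - 46360) = -28661/(8 + 186050 - 46360) = -28661/139698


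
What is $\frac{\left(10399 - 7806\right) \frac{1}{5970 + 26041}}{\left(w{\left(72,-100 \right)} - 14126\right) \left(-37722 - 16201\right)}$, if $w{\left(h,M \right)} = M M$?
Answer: $\frac{2593}{7122008885278} \approx 3.6408 \cdot 10^{-10}$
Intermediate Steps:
$w{\left(h,M \right)} = M^{2}$
$\frac{\left(10399 - 7806\right) \frac{1}{5970 + 26041}}{\left(w{\left(72,-100 \right)} - 14126\right) \left(-37722 - 16201\right)} = \frac{\left(10399 - 7806\right) \frac{1}{5970 + 26041}}{\left(\left(-100\right)^{2} - 14126\right) \left(-37722 - 16201\right)} = \frac{2593 \cdot \frac{1}{32011}}{\left(10000 - 14126\right) \left(-53923\right)} = \frac{2593 \cdot \frac{1}{32011}}{\left(-4126\right) \left(-53923\right)} = \frac{2593}{32011 \cdot 222486298} = \frac{2593}{32011} \cdot \frac{1}{222486298} = \frac{2593}{7122008885278}$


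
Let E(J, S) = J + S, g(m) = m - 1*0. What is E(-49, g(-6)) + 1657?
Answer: 1602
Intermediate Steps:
g(m) = m (g(m) = m + 0 = m)
E(-49, g(-6)) + 1657 = (-49 - 6) + 1657 = -55 + 1657 = 1602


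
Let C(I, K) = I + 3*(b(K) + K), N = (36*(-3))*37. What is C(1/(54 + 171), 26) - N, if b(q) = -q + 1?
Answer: 899776/225 ≈ 3999.0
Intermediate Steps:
b(q) = 1 - q
N = -3996 (N = -108*37 = -3996)
C(I, K) = 3 + I (C(I, K) = I + 3*((1 - K) + K) = I + 3*1 = I + 3 = 3 + I)
C(1/(54 + 171), 26) - N = (3 + 1/(54 + 171)) - 1*(-3996) = (3 + 1/225) + 3996 = 676/225 + 3996 = 899776/225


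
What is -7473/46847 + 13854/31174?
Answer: 208027518/730204189 ≈ 0.28489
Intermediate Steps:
-7473/46847 + 13854/31174 = -7473*1/46847 + 13854*(1/31174) = -7473/46847 + 6927/15587 = 208027518/730204189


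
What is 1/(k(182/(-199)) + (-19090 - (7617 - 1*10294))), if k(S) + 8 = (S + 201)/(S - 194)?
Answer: -38788/636977565 ≈ -6.0894e-5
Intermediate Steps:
k(S) = -8 + (201 + S)/(-194 + S) (k(S) = -8 + (S + 201)/(S - 194) = -8 + (201 + S)/(-194 + S))
1/(k(182/(-199)) + (-19090 - (7617 - 1*10294))) = 1/((1753 - 1274/(-199))/(-194 + 182/(-199)) + (-19090 - (7617 - 1*10294))) = 1/((1753 - 1274*(-1)/199)/(-194 + 182*(-1/199)) + (-19090 - (7617 - 10294))) = 1/((1753 - 7*(-182/199))/(-194 - 182/199) + (-19090 - 1*(-2677))) = 1/((1753 + 1274/199)/(-38788/199) + (-19090 + 2677)) = 1/(-199/38788*350121/199 - 16413) = 1/(-350121/38788 - 16413) = 1/(-636977565/38788) = -38788/636977565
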